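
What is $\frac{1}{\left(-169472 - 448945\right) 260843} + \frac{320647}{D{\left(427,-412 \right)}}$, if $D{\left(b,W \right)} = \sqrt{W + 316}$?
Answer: $- \frac{1}{161309745531} - \frac{320647 i \sqrt{6}}{24} \approx -6.1993 \cdot 10^{-12} - 32726.0 i$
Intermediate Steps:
$D{\left(b,W \right)} = \sqrt{316 + W}$
$\frac{1}{\left(-169472 - 448945\right) 260843} + \frac{320647}{D{\left(427,-412 \right)}} = \frac{1}{\left(-169472 - 448945\right) 260843} + \frac{320647}{\sqrt{316 - 412}} = \frac{1}{-618417} \cdot \frac{1}{260843} + \frac{320647}{\sqrt{-96}} = \left(- \frac{1}{618417}\right) \frac{1}{260843} + \frac{320647}{4 i \sqrt{6}} = - \frac{1}{161309745531} + 320647 \left(- \frac{i \sqrt{6}}{24}\right) = - \frac{1}{161309745531} - \frac{320647 i \sqrt{6}}{24}$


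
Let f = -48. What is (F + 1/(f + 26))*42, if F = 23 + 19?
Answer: 19383/11 ≈ 1762.1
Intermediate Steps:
F = 42
(F + 1/(f + 26))*42 = (42 + 1/(-48 + 26))*42 = (42 + 1/(-22))*42 = (42 - 1/22)*42 = (923/22)*42 = 19383/11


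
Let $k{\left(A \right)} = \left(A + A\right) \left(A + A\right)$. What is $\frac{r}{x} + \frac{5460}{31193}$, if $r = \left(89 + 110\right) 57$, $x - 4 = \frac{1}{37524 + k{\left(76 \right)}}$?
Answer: $\frac{21452856401952}{7564708009} \approx 2835.9$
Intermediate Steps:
$k{\left(A \right)} = 4 A^{2}$ ($k{\left(A \right)} = 2 A 2 A = 4 A^{2}$)
$x = \frac{242513}{60628}$ ($x = 4 + \frac{1}{37524 + 4 \cdot 76^{2}} = 4 + \frac{1}{37524 + 4 \cdot 5776} = 4 + \frac{1}{37524 + 23104} = 4 + \frac{1}{60628} = \frac{242513}{60628} \approx 4.0$)
$r = 11343$ ($r = 199 \cdot 57 = 11343$)
$\frac{r}{x} + \frac{5460}{31193} = \frac{11343}{\frac{242513}{60628}} + \frac{5460}{31193} = 11343 \cdot \frac{60628}{242513} + 5460 \cdot \frac{1}{31193} = \frac{687703404}{242513} + \frac{5460}{31193} = \frac{21452856401952}{7564708009}$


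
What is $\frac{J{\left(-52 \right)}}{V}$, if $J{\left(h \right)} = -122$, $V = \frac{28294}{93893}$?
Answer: $- \frac{5727473}{14147} \approx -404.85$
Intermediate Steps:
$V = \frac{28294}{93893}$ ($V = 28294 \cdot \frac{1}{93893} = \frac{28294}{93893} \approx 0.30134$)
$\frac{J{\left(-52 \right)}}{V} = - \frac{122}{\frac{28294}{93893}} = \left(-122\right) \frac{93893}{28294} = - \frac{5727473}{14147}$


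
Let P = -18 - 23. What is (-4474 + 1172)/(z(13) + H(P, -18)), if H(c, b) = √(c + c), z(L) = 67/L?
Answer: -2876042/18347 + 558038*I*√82/18347 ≈ -156.76 + 275.43*I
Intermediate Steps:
P = -41
H(c, b) = √2*√c (H(c, b) = √(2*c) = √2*√c)
(-4474 + 1172)/(z(13) + H(P, -18)) = (-4474 + 1172)/(67/13 + √2*√(-41)) = -3302/(67*(1/13) + √2*(I*√41)) = -3302/(67/13 + I*√82)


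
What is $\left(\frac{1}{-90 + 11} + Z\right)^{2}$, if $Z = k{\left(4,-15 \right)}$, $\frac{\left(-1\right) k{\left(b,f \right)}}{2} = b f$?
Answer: $\frac{89851441}{6241} \approx 14397.0$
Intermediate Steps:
$k{\left(b,f \right)} = - 2 b f$
$Z = 120$ ($Z = \left(-2\right) 4 \left(-15\right) = 120$)
$\left(\frac{1}{-90 + 11} + Z\right)^{2} = \left(\frac{1}{-90 + 11} + 120\right)^{2} = \left(\frac{1}{-79} + 120\right)^{2} = \left(- \frac{1}{79} + 120\right)^{2} = \left(\frac{9479}{79}\right)^{2} = \frac{89851441}{6241}$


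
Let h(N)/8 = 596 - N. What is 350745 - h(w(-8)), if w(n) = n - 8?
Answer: 345849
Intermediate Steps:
w(n) = -8 + n
h(N) = 4768 - 8*N (h(N) = 8*(596 - N) = 4768 - 8*N)
350745 - h(w(-8)) = 350745 - (4768 - 8*(-8 - 8)) = 350745 - (4768 - 8*(-16)) = 350745 - (4768 + 128) = 350745 - 1*4896 = 350745 - 4896 = 345849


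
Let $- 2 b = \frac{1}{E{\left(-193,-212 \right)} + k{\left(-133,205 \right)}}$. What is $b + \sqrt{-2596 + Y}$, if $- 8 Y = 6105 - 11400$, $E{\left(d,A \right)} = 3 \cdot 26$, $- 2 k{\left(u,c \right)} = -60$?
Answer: $- \frac{1}{216} + \frac{i \sqrt{30946}}{4} \approx -0.0046296 + 43.979 i$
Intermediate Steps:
$k{\left(u,c \right)} = 30$ ($k{\left(u,c \right)} = \left(- \frac{1}{2}\right) \left(-60\right) = 30$)
$E{\left(d,A \right)} = 78$
$b = - \frac{1}{216}$ ($b = - \frac{1}{2 \left(78 + 30\right)} = - \frac{1}{2 \cdot 108} = \left(- \frac{1}{2}\right) \frac{1}{108} = - \frac{1}{216} \approx -0.0046296$)
$Y = \frac{5295}{8}$ ($Y = - \frac{6105 - 11400}{8} = \left(- \frac{1}{8}\right) \left(-5295\right) = \frac{5295}{8} \approx 661.88$)
$b + \sqrt{-2596 + Y} = - \frac{1}{216} + \sqrt{-2596 + \frac{5295}{8}} = - \frac{1}{216} + \sqrt{- \frac{15473}{8}} = - \frac{1}{216} + \frac{i \sqrt{30946}}{4}$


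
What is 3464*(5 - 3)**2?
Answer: 13856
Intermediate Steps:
3464*(5 - 3)**2 = 3464*2**2 = 3464*4 = 13856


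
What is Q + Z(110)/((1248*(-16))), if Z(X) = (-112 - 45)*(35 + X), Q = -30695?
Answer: -612894995/19968 ≈ -30694.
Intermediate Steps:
Z(X) = -5495 - 157*X (Z(X) = -157*(35 + X) = -5495 - 157*X)
Q + Z(110)/((1248*(-16))) = -30695 + (-5495 - 157*110)/((1248*(-16))) = -30695 + (-5495 - 17270)/(-19968) = -30695 - 22765*(-1/19968) = -30695 + 22765/19968 = -612894995/19968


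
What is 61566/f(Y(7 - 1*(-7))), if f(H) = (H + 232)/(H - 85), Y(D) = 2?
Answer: -851663/39 ≈ -21838.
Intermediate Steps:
f(H) = (232 + H)/(-85 + H)
61566/f(Y(7 - 1*(-7))) = 61566/(((232 + 2)/(-85 + 2))) = 61566/((234/(-83))) = 61566/((-1/83*234)) = 61566/(-234/83) = 61566*(-83/234) = -851663/39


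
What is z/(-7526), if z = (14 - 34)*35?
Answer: 350/3763 ≈ 0.093011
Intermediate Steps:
z = -700 (z = -20*35 = -700)
z/(-7526) = -700/(-7526) = -700*(-1/7526) = 350/3763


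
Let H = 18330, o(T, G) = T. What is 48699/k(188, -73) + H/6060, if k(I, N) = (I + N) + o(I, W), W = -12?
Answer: 33077/202 ≈ 163.75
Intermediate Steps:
k(I, N) = N + 2*I (k(I, N) = (I + N) + I = N + 2*I)
48699/k(188, -73) + H/6060 = 48699/(-73 + 2*188) + 18330/6060 = 48699/(-73 + 376) + 18330*(1/6060) = 48699/303 + 611/202 = 48699*(1/303) + 611/202 = 16233/101 + 611/202 = 33077/202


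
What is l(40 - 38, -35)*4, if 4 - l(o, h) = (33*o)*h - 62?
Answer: 9504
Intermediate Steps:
l(o, h) = 66 - 33*h*o (l(o, h) = 4 - ((33*o)*h - 62) = 4 - (33*h*o - 62) = 4 - (-62 + 33*h*o) = 4 + (62 - 33*h*o) = 66 - 33*h*o)
l(40 - 38, -35)*4 = (66 - 33*(-35)*(40 - 38))*4 = (66 - 33*(-35)*2)*4 = (66 + 2310)*4 = 2376*4 = 9504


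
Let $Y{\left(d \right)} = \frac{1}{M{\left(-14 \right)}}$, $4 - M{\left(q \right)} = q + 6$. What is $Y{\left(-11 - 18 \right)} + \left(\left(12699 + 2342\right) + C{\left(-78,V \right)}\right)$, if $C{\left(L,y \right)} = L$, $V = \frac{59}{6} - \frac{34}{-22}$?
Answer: $\frac{179557}{12} \approx 14963.0$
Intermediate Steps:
$V = \frac{751}{66}$ ($V = 59 \cdot \frac{1}{6} - - \frac{17}{11} = \frac{59}{6} + \frac{17}{11} = \frac{751}{66} \approx 11.379$)
$M{\left(q \right)} = -2 - q$ ($M{\left(q \right)} = 4 - \left(q + 6\right) = 4 - \left(6 + q\right) = -2 - q$)
$Y{\left(d \right)} = \frac{1}{12}$ ($Y{\left(d \right)} = \frac{1}{-2 - -14} = \frac{1}{-2 + 14} = \frac{1}{12}$)
$Y{\left(-11 - 18 \right)} + \left(\left(12699 + 2342\right) + C{\left(-78,V \right)}\right) = \frac{1}{12} + \left(\left(12699 + 2342\right) - 78\right) = \frac{1}{12} + \left(15041 - 78\right) = \frac{1}{12} + 14963 = \frac{179557}{12}$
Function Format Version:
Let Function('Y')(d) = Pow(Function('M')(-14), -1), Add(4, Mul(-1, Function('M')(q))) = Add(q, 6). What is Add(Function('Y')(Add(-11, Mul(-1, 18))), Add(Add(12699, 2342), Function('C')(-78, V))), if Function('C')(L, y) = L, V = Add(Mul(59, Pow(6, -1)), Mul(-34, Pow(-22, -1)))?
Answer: Rational(179557, 12) ≈ 14963.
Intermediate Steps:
V = Rational(751, 66) (V = Add(Mul(59, Rational(1, 6)), Mul(-34, Rational(-1, 22))) = Add(Rational(59, 6), Rational(17, 11)) = Rational(751, 66) ≈ 11.379)
Function('M')(q) = Add(-2, Mul(-1, q)) (Function('M')(q) = Add(4, Mul(-1, Add(q, 6))) = Add(4, Mul(-1, Add(6, q))) = Add(4, Add(-6, Mul(-1, q))) = Add(-2, Mul(-1, q)))
Function('Y')(d) = Rational(1, 12) (Function('Y')(d) = Pow(Add(-2, Mul(-1, -14)), -1) = Pow(Add(-2, 14), -1) = Pow(12, -1) = Rational(1, 12))
Add(Function('Y')(Add(-11, Mul(-1, 18))), Add(Add(12699, 2342), Function('C')(-78, V))) = Add(Rational(1, 12), Add(Add(12699, 2342), -78)) = Add(Rational(1, 12), Add(15041, -78)) = Add(Rational(1, 12), 14963) = Rational(179557, 12)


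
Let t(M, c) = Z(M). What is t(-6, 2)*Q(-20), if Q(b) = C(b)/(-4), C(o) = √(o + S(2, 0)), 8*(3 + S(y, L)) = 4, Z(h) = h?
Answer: 9*I*√10/4 ≈ 7.1151*I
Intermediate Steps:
S(y, L) = -5/2 (S(y, L) = -3 + (⅛)*4 = -3 + ½ = -5/2)
t(M, c) = M
C(o) = √(-5/2 + o) (C(o) = √(o - 5/2) = √(-5/2 + o))
Q(b) = -√(-10 + 4*b)/8 (Q(b) = (√(-10 + 4*b)/2)/(-4) = (√(-10 + 4*b)/2)*(-¼) = -√(-10 + 4*b)/8)
t(-6, 2)*Q(-20) = -(-3)*√(-10 + 4*(-20))/4 = -(-3)*√(-10 - 80)/4 = -(-3)*√(-90)/4 = -(-3)*3*I*√10/4 = -(-9)*I*√10/4 = 9*I*√10/4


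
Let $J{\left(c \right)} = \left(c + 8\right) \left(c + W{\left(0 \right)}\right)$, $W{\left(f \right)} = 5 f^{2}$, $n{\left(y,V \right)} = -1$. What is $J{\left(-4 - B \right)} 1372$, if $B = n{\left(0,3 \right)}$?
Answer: $-20580$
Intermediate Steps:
$B = -1$
$J{\left(c \right)} = c \left(8 + c\right)$ ($J{\left(c \right)} = \left(c + 8\right) \left(c + 5 \cdot 0^{2}\right) = \left(8 + c\right) \left(c + 5 \cdot 0\right) = \left(8 + c\right) \left(c + 0\right) = \left(8 + c\right) c = c \left(8 + c\right)$)
$J{\left(-4 - B \right)} 1372 = \left(-4 - -1\right) \left(8 - 3\right) 1372 = \left(-4 + 1\right) \left(8 + \left(-4 + 1\right)\right) 1372 = - 3 \left(8 - 3\right) 1372 = \left(-3\right) 5 \cdot 1372 = \left(-15\right) 1372 = -20580$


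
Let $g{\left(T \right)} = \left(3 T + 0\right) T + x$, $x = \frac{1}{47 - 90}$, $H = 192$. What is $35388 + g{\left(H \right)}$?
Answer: $\frac{6277139}{43} \approx 1.4598 \cdot 10^{5}$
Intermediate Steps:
$x = - \frac{1}{43}$ ($x = \frac{1}{-43} = - \frac{1}{43} \approx -0.023256$)
$g{\left(T \right)} = - \frac{1}{43} + 3 T^{2}$ ($g{\left(T \right)} = \left(3 T + 0\right) T - \frac{1}{43} = 3 T T - \frac{1}{43} = 3 T^{2} - \frac{1}{43} = - \frac{1}{43} + 3 T^{2}$)
$35388 + g{\left(H \right)} = 35388 - \left(\frac{1}{43} - 3 \cdot 192^{2}\right) = 35388 + \left(- \frac{1}{43} + 3 \cdot 36864\right) = 35388 + \left(- \frac{1}{43} + 110592\right) = 35388 + \frac{4755455}{43} = \frac{6277139}{43}$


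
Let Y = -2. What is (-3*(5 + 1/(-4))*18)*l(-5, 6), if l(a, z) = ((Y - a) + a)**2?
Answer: -1026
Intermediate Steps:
l(a, z) = 4 (l(a, z) = ((-2 - a) + a)**2 = (-2)**2 = 4)
(-3*(5 + 1/(-4))*18)*l(-5, 6) = (-3*(5 + 1/(-4))*18)*4 = (-3*(5 - 1/4)*18)*4 = (-3*19/4*18)*4 = -57/4*18*4 = -513/2*4 = -1026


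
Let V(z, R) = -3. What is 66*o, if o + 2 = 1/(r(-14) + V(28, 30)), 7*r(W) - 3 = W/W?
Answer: -2706/17 ≈ -159.18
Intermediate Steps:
r(W) = 4/7 (r(W) = 3/7 + (W/W)/7 = 3/7 + (⅐)*1 = 3/7 + ⅐ = 4/7)
o = -41/17 (o = -2 + 1/(4/7 - 3) = -2 + 1/(-17/7) = -2 - 7/17 = -41/17 ≈ -2.4118)
66*o = 66*(-41/17) = -2706/17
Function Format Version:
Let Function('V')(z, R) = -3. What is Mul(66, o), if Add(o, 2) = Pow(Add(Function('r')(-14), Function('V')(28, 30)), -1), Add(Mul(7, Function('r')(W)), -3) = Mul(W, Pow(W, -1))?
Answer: Rational(-2706, 17) ≈ -159.18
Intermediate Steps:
Function('r')(W) = Rational(4, 7) (Function('r')(W) = Add(Rational(3, 7), Mul(Rational(1, 7), Mul(W, Pow(W, -1)))) = Add(Rational(3, 7), Mul(Rational(1, 7), 1)) = Add(Rational(3, 7), Rational(1, 7)) = Rational(4, 7))
o = Rational(-41, 17) (o = Add(-2, Pow(Add(Rational(4, 7), -3), -1)) = Add(-2, Pow(Rational(-17, 7), -1)) = Add(-2, Rational(-7, 17)) = Rational(-41, 17) ≈ -2.4118)
Mul(66, o) = Mul(66, Rational(-41, 17)) = Rational(-2706, 17)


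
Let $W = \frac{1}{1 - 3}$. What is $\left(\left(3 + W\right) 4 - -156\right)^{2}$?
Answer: $27556$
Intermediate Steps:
$W = - \frac{1}{2}$ ($W = \frac{1}{-2} = - \frac{1}{2} \approx -0.5$)
$\left(\left(3 + W\right) 4 - -156\right)^{2} = \left(\left(3 - \frac{1}{2}\right) 4 - -156\right)^{2} = \left(\frac{5}{2} \cdot 4 + 156\right)^{2} = \left(10 + 156\right)^{2} = 166^{2} = 27556$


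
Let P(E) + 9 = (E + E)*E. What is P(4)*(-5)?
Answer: -115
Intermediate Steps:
P(E) = -9 + 2*E² (P(E) = -9 + (E + E)*E = -9 + (2*E)*E = -9 + 2*E²)
P(4)*(-5) = (-9 + 2*4²)*(-5) = (-9 + 2*16)*(-5) = (-9 + 32)*(-5) = 23*(-5) = -115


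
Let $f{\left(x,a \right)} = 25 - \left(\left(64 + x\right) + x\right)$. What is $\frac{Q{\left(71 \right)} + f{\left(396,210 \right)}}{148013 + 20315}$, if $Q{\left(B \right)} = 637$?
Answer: $- \frac{97}{84164} \approx -0.0011525$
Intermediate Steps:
$f{\left(x,a \right)} = -39 - 2 x$ ($f{\left(x,a \right)} = 25 - \left(64 + 2 x\right) = -39 - 2 x$)
$\frac{Q{\left(71 \right)} + f{\left(396,210 \right)}}{148013 + 20315} = \frac{637 - 831}{148013 + 20315} = \frac{637 - 831}{168328} = \left(637 - 831\right) \frac{1}{168328} = \left(-194\right) \frac{1}{168328} = - \frac{97}{84164}$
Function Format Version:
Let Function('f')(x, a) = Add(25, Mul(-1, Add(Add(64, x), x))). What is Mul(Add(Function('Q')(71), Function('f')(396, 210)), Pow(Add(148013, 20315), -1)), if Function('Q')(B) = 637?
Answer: Rational(-97, 84164) ≈ -0.0011525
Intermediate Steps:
Function('f')(x, a) = Add(-39, Mul(-2, x)) (Function('f')(x, a) = Add(25, Mul(-1, Add(64, Mul(2, x)))) = Add(25, Add(-64, Mul(-2, x))) = Add(-39, Mul(-2, x)))
Mul(Add(Function('Q')(71), Function('f')(396, 210)), Pow(Add(148013, 20315), -1)) = Mul(Add(637, Add(-39, Mul(-2, 396))), Pow(Add(148013, 20315), -1)) = Mul(Add(637, Add(-39, -792)), Pow(168328, -1)) = Mul(Add(637, -831), Rational(1, 168328)) = Mul(-194, Rational(1, 168328)) = Rational(-97, 84164)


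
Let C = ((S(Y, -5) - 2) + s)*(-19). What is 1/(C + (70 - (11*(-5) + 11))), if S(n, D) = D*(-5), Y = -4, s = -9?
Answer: -1/152 ≈ -0.0065789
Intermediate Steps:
S(n, D) = -5*D
C = -266 (C = ((-5*(-5) - 2) - 9)*(-19) = ((25 - 2) - 9)*(-19) = (23 - 9)*(-19) = 14*(-19) = -266)
1/(C + (70 - (11*(-5) + 11))) = 1/(-266 + (70 - (11*(-5) + 11))) = 1/(-266 + (70 - (-55 + 11))) = 1/(-266 + (70 - 1*(-44))) = 1/(-266 + (70 + 44)) = 1/(-266 + 114) = 1/(-152) = -1/152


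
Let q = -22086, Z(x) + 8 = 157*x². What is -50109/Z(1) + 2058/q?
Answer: -184502336/548469 ≈ -336.40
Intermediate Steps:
Z(x) = -8 + 157*x²
-50109/Z(1) + 2058/q = -50109/(-8 + 157*1²) + 2058/(-22086) = -50109/(-8 + 157*1) + 2058*(-1/22086) = -50109/(-8 + 157) - 343/3681 = -50109/149 - 343/3681 = -184502336/548469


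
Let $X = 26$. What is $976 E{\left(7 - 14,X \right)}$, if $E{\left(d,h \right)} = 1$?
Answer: $976$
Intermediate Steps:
$976 E{\left(7 - 14,X \right)} = 976 \cdot 1 = 976$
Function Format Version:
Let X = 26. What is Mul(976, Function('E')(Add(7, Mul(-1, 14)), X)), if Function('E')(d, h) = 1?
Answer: 976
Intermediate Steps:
Mul(976, Function('E')(Add(7, Mul(-1, 14)), X)) = Mul(976, 1) = 976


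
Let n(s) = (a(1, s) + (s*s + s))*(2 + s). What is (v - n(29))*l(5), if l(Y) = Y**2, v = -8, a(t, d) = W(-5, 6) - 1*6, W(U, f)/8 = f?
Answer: -707000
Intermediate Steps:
W(U, f) = 8*f
a(t, d) = 42 (a(t, d) = 8*6 - 1*6 = 48 - 6 = 42)
n(s) = (2 + s)*(42 + s + s**2) (n(s) = (42 + (s*s + s))*(2 + s) = (42 + (s**2 + s))*(2 + s) = (42 + (s + s**2))*(2 + s) = (42 + s + s**2)*(2 + s) = (2 + s)*(42 + s + s**2))
(v - n(29))*l(5) = (-8 - (84 + 29**3 + 3*29**2 + 44*29))*5**2 = (-8 - (84 + 24389 + 3*841 + 1276))*25 = (-8 - (84 + 24389 + 2523 + 1276))*25 = (-8 - 1*28272)*25 = (-8 - 28272)*25 = -28280*25 = -707000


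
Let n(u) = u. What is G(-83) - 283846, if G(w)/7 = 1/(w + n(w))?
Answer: -47118443/166 ≈ -2.8385e+5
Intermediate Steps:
G(w) = 7/(2*w) (G(w) = 7/(w + w) = 7/((2*w)) = 7*(1/(2*w)) = 7/(2*w))
G(-83) - 283846 = (7/2)/(-83) - 283846 = (7/2)*(-1/83) - 283846 = -7/166 - 283846 = -47118443/166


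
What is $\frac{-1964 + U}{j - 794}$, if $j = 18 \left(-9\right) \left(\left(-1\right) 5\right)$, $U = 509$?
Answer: $- \frac{1455}{16} \approx -90.938$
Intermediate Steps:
$j = 810$ ($j = \left(-162\right) \left(-5\right) = 810$)
$\frac{-1964 + U}{j - 794} = \frac{-1964 + 509}{810 - 794} = - \frac{1455}{16}$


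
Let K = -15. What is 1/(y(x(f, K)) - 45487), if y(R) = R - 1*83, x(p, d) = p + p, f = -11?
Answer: -1/45592 ≈ -2.1934e-5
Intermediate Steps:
x(p, d) = 2*p
y(R) = -83 + R (y(R) = R - 83 = -83 + R)
1/(y(x(f, K)) - 45487) = 1/((-83 + 2*(-11)) - 45487) = 1/((-83 - 22) - 45487) = 1/(-105 - 45487) = 1/(-45592) = -1/45592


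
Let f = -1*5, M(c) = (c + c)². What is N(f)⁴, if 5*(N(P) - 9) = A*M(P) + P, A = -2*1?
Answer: 1048576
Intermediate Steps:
M(c) = 4*c² (M(c) = (2*c)² = 4*c²)
A = -2
f = -5
N(P) = 9 - 8*P²/5 + P/5 (N(P) = 9 + (-8*P² + P)/5 = 9 + (P - 8*P²)/5 = 9 + (-8*P²/5 + P/5) = 9 - 8*P²/5 + P/5)
N(f)⁴ = (9 - 8/5*(-5)² + (⅕)*(-5))⁴ = (9 - 8/5*25 - 1)⁴ = (9 - 40 - 1)⁴ = (-32)⁴ = 1048576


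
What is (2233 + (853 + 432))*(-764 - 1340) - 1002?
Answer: -7402874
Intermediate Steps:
(2233 + (853 + 432))*(-764 - 1340) - 1002 = (2233 + 1285)*(-2104) - 1002 = 3518*(-2104) - 1002 = -7401872 - 1002 = -7402874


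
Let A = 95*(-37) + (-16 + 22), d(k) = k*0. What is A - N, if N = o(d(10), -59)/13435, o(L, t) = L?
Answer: -3509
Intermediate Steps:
d(k) = 0
A = -3509 (A = -3515 + 6 = -3509)
N = 0 (N = 0/13435 = 0*(1/13435) = 0)
A - N = -3509 - 1*0 = -3509 + 0 = -3509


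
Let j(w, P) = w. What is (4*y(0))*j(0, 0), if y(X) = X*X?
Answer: 0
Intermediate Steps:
y(X) = X**2
(4*y(0))*j(0, 0) = (4*0**2)*0 = (4*0)*0 = 0*0 = 0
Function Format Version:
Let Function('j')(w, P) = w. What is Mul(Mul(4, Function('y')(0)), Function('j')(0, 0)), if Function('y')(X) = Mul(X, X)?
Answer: 0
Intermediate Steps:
Function('y')(X) = Pow(X, 2)
Mul(Mul(4, Function('y')(0)), Function('j')(0, 0)) = Mul(Mul(4, Pow(0, 2)), 0) = Mul(Mul(4, 0), 0) = Mul(0, 0) = 0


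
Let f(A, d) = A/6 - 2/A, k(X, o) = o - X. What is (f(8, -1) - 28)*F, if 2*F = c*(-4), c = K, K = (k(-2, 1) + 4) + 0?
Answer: 2261/6 ≈ 376.83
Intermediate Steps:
f(A, d) = -2/A + A/6 (f(A, d) = A*(⅙) - 2/A = A/6 - 2/A = -2/A + A/6)
K = 7 (K = ((1 - 1*(-2)) + 4) + 0 = ((1 + 2) + 4) + 0 = (3 + 4) + 0 = 7 + 0 = 7)
c = 7
F = -14 (F = (7*(-4))/2 = (½)*(-28) = -14)
(f(8, -1) - 28)*F = ((-2/8 + (⅙)*8) - 28)*(-14) = ((-2*⅛ + 4/3) - 28)*(-14) = ((-¼ + 4/3) - 28)*(-14) = (13/12 - 28)*(-14) = -323/12*(-14) = 2261/6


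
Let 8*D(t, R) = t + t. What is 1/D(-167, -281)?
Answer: -4/167 ≈ -0.023952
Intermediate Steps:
D(t, R) = t/4 (D(t, R) = (t + t)/8 = (2*t)/8 = t/4)
1/D(-167, -281) = 1/((¼)*(-167)) = 1/(-167/4) = -4/167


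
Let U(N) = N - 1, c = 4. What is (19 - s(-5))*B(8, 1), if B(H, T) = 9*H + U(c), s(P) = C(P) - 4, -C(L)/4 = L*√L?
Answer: 1725 - 1500*I*√5 ≈ 1725.0 - 3354.1*I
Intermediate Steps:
U(N) = -1 + N
C(L) = -4*L^(3/2) (C(L) = -4*L*√L = -4*L^(3/2))
s(P) = -4 - 4*P^(3/2) (s(P) = -4*P^(3/2) - 4 = -4 - 4*P^(3/2))
B(H, T) = 3 + 9*H (B(H, T) = 9*H + (-1 + 4) = 9*H + 3 = 3 + 9*H)
(19 - s(-5))*B(8, 1) = (19 - (-4 - (-20)*I*√5))*(3 + 9*8) = (19 - (-4 - (-20)*I*√5))*(3 + 72) = (19 - (-4 + 20*I*√5))*75 = (19 + (4 - 20*I*√5))*75 = (23 - 20*I*√5)*75 = 1725 - 1500*I*√5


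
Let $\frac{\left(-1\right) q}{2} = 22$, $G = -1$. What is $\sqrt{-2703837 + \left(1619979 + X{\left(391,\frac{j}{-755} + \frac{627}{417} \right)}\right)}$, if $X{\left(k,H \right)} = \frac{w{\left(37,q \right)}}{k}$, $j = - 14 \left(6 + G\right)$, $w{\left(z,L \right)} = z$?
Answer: $\frac{i \sqrt{165701280431}}{391} \approx 1041.1 i$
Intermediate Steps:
$q = -44$ ($q = \left(-2\right) 22 = -44$)
$j = -70$ ($j = - 14 \left(6 - 1\right) = \left(-14\right) 5 = -70$)
$X{\left(k,H \right)} = \frac{37}{k}$
$\sqrt{-2703837 + \left(1619979 + X{\left(391,\frac{j}{-755} + \frac{627}{417} \right)}\right)} = \sqrt{-2703837 + \left(1619979 + \frac{37}{391}\right)} = \sqrt{-2703837 + \frac{633411826}{391}} = \sqrt{- \frac{423788441}{391}} = \frac{i \sqrt{165701280431}}{391}$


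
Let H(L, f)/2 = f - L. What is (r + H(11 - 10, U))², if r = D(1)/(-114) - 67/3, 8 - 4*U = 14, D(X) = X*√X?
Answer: 1079521/1444 ≈ 747.59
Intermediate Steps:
D(X) = X^(3/2)
U = -3/2 (U = 2 - ¼*14 = 2 - 7/2 = -3/2 ≈ -1.5000)
H(L, f) = -2*L + 2*f (H(L, f) = 2*(f - L) = -2*L + 2*f)
r = -849/38 (r = 1^(3/2)/(-114) - 67/3 = 1*(-1/114) - 67*⅓ = -1/114 - 67/3 = -849/38 ≈ -22.342)
(r + H(11 - 10, U))² = (-849/38 + (-2*(11 - 10) + 2*(-3/2)))² = (-849/38 + (-2*1 - 3))² = (-849/38 + (-2 - 3))² = (-849/38 - 5)² = (-1039/38)² = 1079521/1444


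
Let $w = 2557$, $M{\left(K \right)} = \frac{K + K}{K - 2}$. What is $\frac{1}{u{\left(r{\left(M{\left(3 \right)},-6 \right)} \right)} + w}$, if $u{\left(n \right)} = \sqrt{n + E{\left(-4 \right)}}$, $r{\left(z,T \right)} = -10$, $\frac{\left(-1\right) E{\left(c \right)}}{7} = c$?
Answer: $\frac{2557}{6538231} - \frac{3 \sqrt{2}}{6538231} \approx 0.00039044$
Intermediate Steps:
$M{\left(K \right)} = \frac{2 K}{-2 + K}$
$E{\left(c \right)} = - 7 c$
$u{\left(n \right)} = \sqrt{28 + n}$ ($u{\left(n \right)} = \sqrt{n - -28} = \sqrt{n + 28} = \sqrt{28 + n}$)
$\frac{1}{u{\left(r{\left(M{\left(3 \right)},-6 \right)} \right)} + w} = \frac{1}{\sqrt{28 - 10} + 2557} = \frac{1}{\sqrt{18} + 2557} = \frac{1}{3 \sqrt{2} + 2557} = \frac{1}{2557 + 3 \sqrt{2}}$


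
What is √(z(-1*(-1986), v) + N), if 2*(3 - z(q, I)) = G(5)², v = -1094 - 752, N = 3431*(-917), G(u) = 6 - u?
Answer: 3*I*√1398322/2 ≈ 1773.8*I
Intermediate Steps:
N = -3146227
v = -1846
z(q, I) = 5/2 (z(q, I) = 3 - (6 - 1*5)²/2 = 3 - (6 - 5)²/2 = 3 - ½*1² = 3 - ½*1 = 3 - ½ = 5/2)
√(z(-1*(-1986), v) + N) = √(5/2 - 3146227) = √(-6292449/2) = 3*I*√1398322/2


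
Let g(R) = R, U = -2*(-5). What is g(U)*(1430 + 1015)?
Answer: 24450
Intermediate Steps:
U = 10
g(U)*(1430 + 1015) = 10*(1430 + 1015) = 10*2445 = 24450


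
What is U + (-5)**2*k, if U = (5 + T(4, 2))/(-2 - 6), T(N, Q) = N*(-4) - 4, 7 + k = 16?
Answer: 1815/8 ≈ 226.88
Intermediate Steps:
k = 9 (k = -7 + 16 = 9)
T(N, Q) = -4 - 4*N (T(N, Q) = -4*N - 4 = -4 - 4*N)
U = 15/8 (U = (5 + (-4 - 4*4))/(-2 - 6) = (5 + (-4 - 16))/(-8) = (5 - 20)*(-1/8) = -15*(-1/8) = 15/8 ≈ 1.8750)
U + (-5)**2*k = 15/8 + (-5)**2*9 = 15/8 + 25*9 = 15/8 + 225 = 1815/8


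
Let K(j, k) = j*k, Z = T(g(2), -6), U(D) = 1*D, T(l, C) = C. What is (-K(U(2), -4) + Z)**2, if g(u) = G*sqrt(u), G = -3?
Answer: 4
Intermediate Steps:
g(u) = -3*sqrt(u)
U(D) = D
Z = -6
(-K(U(2), -4) + Z)**2 = (-2*(-4) - 6)**2 = (-1*(-8) - 6)**2 = (8 - 6)**2 = 2**2 = 4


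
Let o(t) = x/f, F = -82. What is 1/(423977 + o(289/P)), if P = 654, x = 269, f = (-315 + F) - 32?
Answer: 429/181885864 ≈ 2.3586e-6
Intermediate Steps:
f = -429 (f = (-315 - 82) - 32 = -397 - 32 = -429)
o(t) = -269/429 (o(t) = 269/(-429) = 269*(-1/429) = -269/429)
1/(423977 + o(289/P)) = 1/(423977 - 269/429) = 1/(181885864/429) = 429/181885864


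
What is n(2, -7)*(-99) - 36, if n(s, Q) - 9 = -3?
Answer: -630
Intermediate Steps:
n(s, Q) = 6 (n(s, Q) = 9 - 3 = 6)
n(2, -7)*(-99) - 36 = 6*(-99) - 36 = -594 - 36 = -630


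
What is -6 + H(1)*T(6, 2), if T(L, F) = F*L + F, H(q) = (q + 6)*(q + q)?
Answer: 190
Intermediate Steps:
H(q) = 2*q*(6 + q) (H(q) = (6 + q)*(2*q) = 2*q*(6 + q))
T(L, F) = F + F*L
-6 + H(1)*T(6, 2) = -6 + (2*1*(6 + 1))*(2*(1 + 6)) = -6 + (2*1*7)*(2*7) = -6 + 14*14 = -6 + 196 = 190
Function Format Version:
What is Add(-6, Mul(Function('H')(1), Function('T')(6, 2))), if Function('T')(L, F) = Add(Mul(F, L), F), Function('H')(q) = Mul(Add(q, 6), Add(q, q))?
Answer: 190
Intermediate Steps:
Function('H')(q) = Mul(2, q, Add(6, q)) (Function('H')(q) = Mul(Add(6, q), Mul(2, q)) = Mul(2, q, Add(6, q)))
Function('T')(L, F) = Add(F, Mul(F, L))
Add(-6, Mul(Function('H')(1), Function('T')(6, 2))) = Add(-6, Mul(Mul(2, 1, Add(6, 1)), Mul(2, Add(1, 6)))) = Add(-6, Mul(Mul(2, 1, 7), Mul(2, 7))) = Add(-6, Mul(14, 14)) = Add(-6, 196) = 190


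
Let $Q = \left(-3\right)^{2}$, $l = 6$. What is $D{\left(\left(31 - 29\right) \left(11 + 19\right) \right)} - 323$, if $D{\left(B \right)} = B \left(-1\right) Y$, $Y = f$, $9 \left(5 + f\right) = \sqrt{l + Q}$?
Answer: $-23 - \frac{20 \sqrt{15}}{3} \approx -48.82$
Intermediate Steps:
$Q = 9$
$f = -5 + \frac{\sqrt{15}}{9}$ ($f = -5 + \frac{\sqrt{6 + 9}}{9} = -5 + \frac{\sqrt{15}}{9} \approx -4.5697$)
$Y = -5 + \frac{\sqrt{15}}{9} \approx -4.5697$
$D{\left(B \right)} = - B \left(-5 + \frac{\sqrt{15}}{9}\right)$ ($D{\left(B \right)} = B \left(-1\right) \left(-5 + \frac{\sqrt{15}}{9}\right) = - B \left(-5 + \frac{\sqrt{15}}{9}\right)$)
$D{\left(\left(31 - 29\right) \left(11 + 19\right) \right)} - 323 = \frac{\left(31 - 29\right) \left(11 + 19\right) \left(45 - \sqrt{15}\right)}{9} - 323 = \frac{2 \cdot 30 \left(45 - \sqrt{15}\right)}{9} - 323 = \frac{1}{9} \cdot 60 \left(45 - \sqrt{15}\right) - 323 = \left(300 - \frac{20 \sqrt{15}}{3}\right) - 323 = -23 - \frac{20 \sqrt{15}}{3}$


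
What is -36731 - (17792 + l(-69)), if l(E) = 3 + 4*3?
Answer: -54538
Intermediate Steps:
l(E) = 15 (l(E) = 3 + 12 = 15)
-36731 - (17792 + l(-69)) = -36731 - (17792 + 15) = -36731 - 1*17807 = -36731 - 17807 = -54538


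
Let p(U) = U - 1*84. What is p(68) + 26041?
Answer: 26025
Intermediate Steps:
p(U) = -84 + U (p(U) = U - 84 = -84 + U)
p(68) + 26041 = (-84 + 68) + 26041 = -16 + 26041 = 26025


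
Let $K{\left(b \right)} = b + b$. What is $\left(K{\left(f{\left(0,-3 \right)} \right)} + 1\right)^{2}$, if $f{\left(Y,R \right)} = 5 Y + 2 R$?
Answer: $121$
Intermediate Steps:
$f{\left(Y,R \right)} = 2 R + 5 Y$
$K{\left(b \right)} = 2 b$
$\left(K{\left(f{\left(0,-3 \right)} \right)} + 1\right)^{2} = \left(2 \left(2 \left(-3\right) + 5 \cdot 0\right) + 1\right)^{2} = \left(2 \left(-6 + 0\right) + 1\right)^{2} = \left(2 \left(-6\right) + 1\right)^{2} = \left(-12 + 1\right)^{2} = \left(-11\right)^{2} = 121$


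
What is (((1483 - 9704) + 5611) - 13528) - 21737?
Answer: -37875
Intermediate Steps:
(((1483 - 9704) + 5611) - 13528) - 21737 = ((-8221 + 5611) - 13528) - 21737 = (-2610 - 13528) - 21737 = -16138 - 21737 = -37875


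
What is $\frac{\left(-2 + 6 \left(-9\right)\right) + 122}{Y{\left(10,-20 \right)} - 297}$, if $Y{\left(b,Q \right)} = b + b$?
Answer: $- \frac{66}{277} \approx -0.23827$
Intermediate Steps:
$Y{\left(b,Q \right)} = 2 b$
$\frac{\left(-2 + 6 \left(-9\right)\right) + 122}{Y{\left(10,-20 \right)} - 297} = \frac{\left(-2 + 6 \left(-9\right)\right) + 122}{2 \cdot 10 - 297} = \frac{\left(-2 - 54\right) + 122}{20 - 297} = \frac{-56 + 122}{-277} = 66 \left(- \frac{1}{277}\right) = - \frac{66}{277}$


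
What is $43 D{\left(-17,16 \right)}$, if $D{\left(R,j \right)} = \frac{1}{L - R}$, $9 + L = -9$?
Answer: $-43$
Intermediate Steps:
$L = -18$ ($L = -9 - 9 = -18$)
$D{\left(R,j \right)} = \frac{1}{-18 - R}$
$43 D{\left(-17,16 \right)} = 43 \left(- \frac{1}{18 - 17}\right) = 43 \left(- 1^{-1}\right) = 43 \left(\left(-1\right) 1\right) = 43 \left(-1\right) = -43$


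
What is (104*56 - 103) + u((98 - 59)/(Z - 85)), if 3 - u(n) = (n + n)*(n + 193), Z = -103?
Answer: 102568083/17672 ≈ 5804.0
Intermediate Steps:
u(n) = 3 - 2*n*(193 + n) (u(n) = 3 - (n + n)*(n + 193) = 3 - 2*n*(193 + n))
(104*56 - 103) + u((98 - 59)/(Z - 85)) = (104*56 - 103) + (3 - 386*(98 - 59)/(-103 - 85) - 2*(98 - 59)²/(-103 - 85)²) = (5824 - 103) + (3 - 15054/(-188) - 2*(39/(-188))²) = 5721 + (3 - 15054*(-1)/188 - 2*(39*(-1/188))²) = 5721 + (3 - 386*(-39/188) - 2*(-39/188)²) = 5721 + (3 + 7527/94 - 2*1521/35344) = 5721 + (3 + 7527/94 - 1521/17672) = 5721 + 1466571/17672 = 102568083/17672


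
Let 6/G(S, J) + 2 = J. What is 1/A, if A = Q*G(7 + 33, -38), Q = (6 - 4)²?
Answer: -5/3 ≈ -1.6667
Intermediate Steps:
G(S, J) = 6/(-2 + J)
Q = 4 (Q = 2² = 4)
A = -⅗ (A = 4*(6/(-2 - 38)) = 4*(6/(-40)) = 4*(6*(-1/40)) = 4*(-3/20) = -⅗ ≈ -0.60000)
1/A = 1/(-⅗) = -5/3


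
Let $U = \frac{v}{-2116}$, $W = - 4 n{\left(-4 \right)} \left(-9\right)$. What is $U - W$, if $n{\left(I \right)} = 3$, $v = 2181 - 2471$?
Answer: $- \frac{114119}{1058} \approx -107.86$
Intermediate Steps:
$v = -290$ ($v = 2181 - 2471 = -290$)
$W = 108$ ($W = \left(-4\right) 3 \left(-9\right) = \left(-12\right) \left(-9\right) = 108$)
$U = \frac{145}{1058}$ ($U = - \frac{290}{-2116} = \left(-290\right) \left(- \frac{1}{2116}\right) = \frac{145}{1058} \approx 0.13705$)
$U - W = \frac{145}{1058} - 108 = - \frac{114119}{1058}$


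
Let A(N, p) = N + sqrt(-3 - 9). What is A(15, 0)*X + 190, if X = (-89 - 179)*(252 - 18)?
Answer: -940490 - 125424*I*sqrt(3) ≈ -9.4049e+5 - 2.1724e+5*I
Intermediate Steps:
A(N, p) = N + 2*I*sqrt(3) (A(N, p) = N + sqrt(-12) = N + 2*I*sqrt(3))
X = -62712 (X = -268*234 = -62712)
A(15, 0)*X + 190 = (15 + 2*I*sqrt(3))*(-62712) + 190 = (-940680 - 125424*I*sqrt(3)) + 190 = -940490 - 125424*I*sqrt(3)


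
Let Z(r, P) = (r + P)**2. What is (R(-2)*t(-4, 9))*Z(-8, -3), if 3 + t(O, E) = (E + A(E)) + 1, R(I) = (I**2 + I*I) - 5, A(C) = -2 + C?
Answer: 5082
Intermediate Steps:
R(I) = -5 + 2*I**2 (R(I) = (I**2 + I**2) - 5 = 2*I**2 - 5 = -5 + 2*I**2)
Z(r, P) = (P + r)**2
t(O, E) = -4 + 2*E (t(O, E) = -3 + ((E + (-2 + E)) + 1) = -3 + ((-2 + 2*E) + 1) = -3 + (-1 + 2*E) = -4 + 2*E)
(R(-2)*t(-4, 9))*Z(-8, -3) = ((-5 + 2*(-2)**2)*(-4 + 2*9))*(-3 - 8)**2 = ((-5 + 2*4)*(-4 + 18))*(-11)**2 = ((-5 + 8)*14)*121 = (3*14)*121 = 42*121 = 5082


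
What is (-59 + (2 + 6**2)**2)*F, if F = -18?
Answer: -24930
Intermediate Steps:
(-59 + (2 + 6**2)**2)*F = (-59 + (2 + 6**2)**2)*(-18) = (-59 + (2 + 36)**2)*(-18) = (-59 + 38**2)*(-18) = (-59 + 1444)*(-18) = 1385*(-18) = -24930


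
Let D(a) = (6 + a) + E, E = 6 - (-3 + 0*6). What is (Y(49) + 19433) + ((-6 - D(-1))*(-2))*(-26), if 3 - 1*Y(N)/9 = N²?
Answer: -3189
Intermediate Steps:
Y(N) = 27 - 9*N²
E = 9 (E = 6 - (-3 + 0) = 6 - 1*(-3) = 6 + 3 = 9)
D(a) = 15 + a (D(a) = (6 + a) + 9 = 15 + a)
(Y(49) + 19433) + ((-6 - D(-1))*(-2))*(-26) = ((27 - 9*49²) + 19433) + ((-6 - (15 - 1))*(-2))*(-26) = ((27 - 9*2401) + 19433) + ((-6 - 1*14)*(-2))*(-26) = ((27 - 21609) + 19433) + ((-6 - 14)*(-2))*(-26) = (-21582 + 19433) - 20*(-2)*(-26) = -2149 + 40*(-26) = -2149 - 1040 = -3189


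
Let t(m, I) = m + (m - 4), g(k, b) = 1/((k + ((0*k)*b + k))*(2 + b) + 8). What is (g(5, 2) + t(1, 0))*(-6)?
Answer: 95/8 ≈ 11.875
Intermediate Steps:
g(k, b) = 1/(8 + 2*k*(2 + b)) (g(k, b) = 1/((k + (0*b + k))*(2 + b) + 8) = 1/((k + (0 + k))*(2 + b) + 8) = 1/((k + k)*(2 + b) + 8) = 1/((2*k)*(2 + b) + 8) = 1/(2*k*(2 + b) + 8) = 1/(8 + 2*k*(2 + b)))
t(m, I) = -4 + 2*m (t(m, I) = m + (-4 + m) = -4 + 2*m)
(g(5, 2) + t(1, 0))*(-6) = (1/(2*(4 + 2*5 + 2*5)) + (-4 + 2*1))*(-6) = (1/(2*(4 + 10 + 10)) + (-4 + 2))*(-6) = ((½)/24 - 2)*(-6) = ((½)*(1/24) - 2)*(-6) = (1/48 - 2)*(-6) = -95/48*(-6) = 95/8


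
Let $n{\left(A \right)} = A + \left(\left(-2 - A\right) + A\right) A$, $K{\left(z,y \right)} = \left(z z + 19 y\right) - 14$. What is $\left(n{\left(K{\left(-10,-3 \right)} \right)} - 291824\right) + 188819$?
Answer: $-103034$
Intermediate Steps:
$K{\left(z,y \right)} = -14 + z^{2} + 19 y$ ($K{\left(z,y \right)} = \left(z^{2} + 19 y\right) - 14 = -14 + z^{2} + 19 y$)
$n{\left(A \right)} = - A$ ($n{\left(A \right)} = A - 2 A = - A$)
$\left(n{\left(K{\left(-10,-3 \right)} \right)} - 291824\right) + 188819 = \left(- (-14 + \left(-10\right)^{2} + 19 \left(-3\right)) - 291824\right) + 188819 = \left(- (-14 + 100 - 57) - 291824\right) + 188819 = \left(\left(-1\right) 29 - 291824\right) + 188819 = \left(-29 - 291824\right) + 188819 = -291853 + 188819 = -103034$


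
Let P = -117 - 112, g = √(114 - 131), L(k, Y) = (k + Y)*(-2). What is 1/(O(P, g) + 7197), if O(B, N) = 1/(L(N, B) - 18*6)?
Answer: 882122246/6348636323413 - 2*I*√17/6348636323413 ≈ 0.00013895 - 1.2989e-12*I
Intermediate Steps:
L(k, Y) = -2*Y - 2*k (L(k, Y) = (Y + k)*(-2) = -2*Y - 2*k)
g = I*√17 (g = √(-17) = I*√17 ≈ 4.1231*I)
P = -229
O(B, N) = 1/(-108 - 2*B - 2*N) (O(B, N) = 1/((-2*B - 2*N) - 18*6) = 1/((-2*B - 2*N) - 108) = 1/(-108 - 2*B - 2*N))
1/(O(P, g) + 7197) = 1/(-1/(108 + 2*(-229) + 2*(I*√17)) + 7197) = 1/(-1/(108 - 458 + 2*I*√17) + 7197) = 1/(-1/(-350 + 2*I*√17) + 7197) = 1/(7197 - 1/(-350 + 2*I*√17))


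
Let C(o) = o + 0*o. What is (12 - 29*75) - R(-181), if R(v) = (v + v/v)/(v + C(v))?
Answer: -391593/181 ≈ -2163.5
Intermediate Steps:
C(o) = o (C(o) = o + 0 = o)
R(v) = (1 + v)/(2*v) (R(v) = (v + v/v)/(v + v) = (v + 1)/((2*v)) = (1 + v)*(1/(2*v)) = (1 + v)/(2*v))
(12 - 29*75) - R(-181) = (12 - 29*75) - (1 - 181)/(2*(-181)) = (12 - 2175) - (-1)*(-180)/(2*181) = -2163 - 1*90/181 = -2163 - 90/181 = -391593/181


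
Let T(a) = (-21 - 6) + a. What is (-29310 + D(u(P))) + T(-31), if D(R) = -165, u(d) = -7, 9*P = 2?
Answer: -29533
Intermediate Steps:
P = 2/9 (P = (⅑)*2 = 2/9 ≈ 0.22222)
T(a) = -27 + a
(-29310 + D(u(P))) + T(-31) = (-29310 - 165) + (-27 - 31) = -29475 - 58 = -29533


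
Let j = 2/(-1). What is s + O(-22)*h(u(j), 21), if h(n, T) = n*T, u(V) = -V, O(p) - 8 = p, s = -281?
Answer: -869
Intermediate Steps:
O(p) = 8 + p
j = -2 (j = 2*(-1) = -2)
h(n, T) = T*n
s + O(-22)*h(u(j), 21) = -281 + (8 - 22)*(21*(-1*(-2))) = -281 - 294*2 = -281 - 14*42 = -281 - 588 = -869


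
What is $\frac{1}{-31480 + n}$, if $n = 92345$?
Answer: $\frac{1}{60865} \approx 1.643 \cdot 10^{-5}$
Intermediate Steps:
$\frac{1}{-31480 + n} = \frac{1}{-31480 + 92345} = \frac{1}{60865}$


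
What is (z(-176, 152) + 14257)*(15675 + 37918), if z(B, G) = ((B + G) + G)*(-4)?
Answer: 736635785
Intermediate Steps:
z(B, G) = -8*G - 4*B (z(B, G) = (B + 2*G)*(-4) = -8*G - 4*B)
(z(-176, 152) + 14257)*(15675 + 37918) = ((-8*152 - 4*(-176)) + 14257)*(15675 + 37918) = ((-1216 + 704) + 14257)*53593 = (-512 + 14257)*53593 = 13745*53593 = 736635785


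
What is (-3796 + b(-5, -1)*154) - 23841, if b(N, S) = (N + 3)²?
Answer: -27021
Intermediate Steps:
b(N, S) = (3 + N)²
(-3796 + b(-5, -1)*154) - 23841 = (-3796 + (3 - 5)²*154) - 23841 = (-3796 + (-2)²*154) - 23841 = (-3796 + 4*154) - 23841 = (-3796 + 616) - 23841 = -3180 - 23841 = -27021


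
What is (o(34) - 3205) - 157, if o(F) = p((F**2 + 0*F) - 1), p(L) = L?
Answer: -2207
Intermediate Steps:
o(F) = -1 + F**2 (o(F) = (F**2 + 0*F) - 1 = (F**2 + 0) - 1 = F**2 - 1 = -1 + F**2)
(o(34) - 3205) - 157 = ((-1 + 34**2) - 3205) - 157 = ((-1 + 1156) - 3205) - 157 = (1155 - 3205) - 157 = -2050 - 157 = -2207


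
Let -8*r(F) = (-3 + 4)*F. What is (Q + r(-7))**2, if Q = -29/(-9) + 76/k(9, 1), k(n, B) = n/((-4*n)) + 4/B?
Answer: 76930441/129600 ≈ 593.60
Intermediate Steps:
k(n, B) = -1/4 + 4/B (k(n, B) = n*(-1/(4*n)) + 4/B = -1/4 + 4/B)
Q = 1057/45 (Q = -29/(-9) + 76/(((1/4)*(16 - 1*1)/1)) = -29*(-1/9) + 76/(((1/4)*1*(16 - 1))) = 29/9 + 76/(((1/4)*1*15)) = 29/9 + 76/(15/4) = 29/9 + 76*(4/15) = 29/9 + 304/15 = 1057/45 ≈ 23.489)
r(F) = -F/8 (r(F) = -(-3 + 4)*F/8 = -F/8)
(Q + r(-7))**2 = (1057/45 - 1/8*(-7))**2 = (1057/45 + 7/8)**2 = (8771/360)**2 = 76930441/129600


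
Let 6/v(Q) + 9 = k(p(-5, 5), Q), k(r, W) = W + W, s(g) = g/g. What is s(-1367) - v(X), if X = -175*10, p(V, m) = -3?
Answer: 3515/3509 ≈ 1.0017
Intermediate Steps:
s(g) = 1
k(r, W) = 2*W
X = -1750
v(Q) = 6/(-9 + 2*Q)
s(-1367) - v(X) = 1 - 6/(-9 + 2*(-1750)) = 1 - 6/(-9 - 3500) = 1 - 6/(-3509) = 1 - 6*(-1)/3509 = 1 - 1*(-6/3509) = 1 + 6/3509 = 3515/3509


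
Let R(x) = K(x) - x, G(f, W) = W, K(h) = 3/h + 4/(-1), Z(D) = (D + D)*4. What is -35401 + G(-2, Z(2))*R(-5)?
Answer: -176973/5 ≈ -35395.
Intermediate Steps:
Z(D) = 8*D (Z(D) = (2*D)*4 = 8*D)
K(h) = -4 + 3/h (K(h) = 3/h + 4*(-1) = 3/h - 4 = -4 + 3/h)
R(x) = -4 - x + 3/x (R(x) = (-4 + 3/x) - x = -4 - x + 3/x)
-35401 + G(-2, Z(2))*R(-5) = -35401 + (8*2)*(-4 - 1*(-5) + 3/(-5)) = -35401 + 16*(-4 + 5 + 3*(-⅕)) = -35401 + 16*(-4 + 5 - ⅗) = -35401 + 16*(⅖) = -35401 + 32/5 = -176973/5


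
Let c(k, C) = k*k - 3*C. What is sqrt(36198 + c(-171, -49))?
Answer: sqrt(65586) ≈ 256.10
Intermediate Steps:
c(k, C) = k**2 - 3*C
sqrt(36198 + c(-171, -49)) = sqrt(36198 + ((-171)**2 - 3*(-49))) = sqrt(36198 + (29241 + 147)) = sqrt(36198 + 29388) = sqrt(65586)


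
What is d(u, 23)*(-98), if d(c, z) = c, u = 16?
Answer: -1568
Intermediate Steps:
d(u, 23)*(-98) = 16*(-98) = -1568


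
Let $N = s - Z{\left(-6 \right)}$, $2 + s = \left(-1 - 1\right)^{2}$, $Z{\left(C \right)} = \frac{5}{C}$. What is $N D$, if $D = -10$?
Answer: $- \frac{85}{3} \approx -28.333$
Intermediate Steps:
$s = 2$ ($s = -2 + \left(-1 - 1\right)^{2} = -2 + \left(-2\right)^{2} = -2 + 4 = 2$)
$N = \frac{17}{6}$ ($N = 2 - \frac{5}{-6} = 2 - 5 \left(- \frac{1}{6}\right) = 2 - - \frac{5}{6} = 2 + \frac{5}{6} = \frac{17}{6} \approx 2.8333$)
$N D = \frac{17}{6} \left(-10\right) = - \frac{85}{3}$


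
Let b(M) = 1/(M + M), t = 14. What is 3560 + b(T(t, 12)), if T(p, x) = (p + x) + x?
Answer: 270561/76 ≈ 3560.0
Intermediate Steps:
T(p, x) = p + 2*x
b(M) = 1/(2*M)
3560 + b(T(t, 12)) = 3560 + 1/(2*(14 + 2*12)) = 3560 + 1/(2*(14 + 24)) = 3560 + (1/2)/38 = 3560 + (1/2)*(1/38) = 3560 + 1/76 = 270561/76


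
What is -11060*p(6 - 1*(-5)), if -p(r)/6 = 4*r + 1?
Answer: 2986200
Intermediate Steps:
p(r) = -6 - 24*r (p(r) = -6*(4*r + 1) = -6*(1 + 4*r) = -6 - 24*r)
-11060*p(6 - 1*(-5)) = -11060*(-6 - 24*(6 - 1*(-5))) = -11060*(-6 - 24*(6 + 5)) = -11060*(-6 - 24*11) = -11060*(-6 - 264) = -11060*(-270) = 2986200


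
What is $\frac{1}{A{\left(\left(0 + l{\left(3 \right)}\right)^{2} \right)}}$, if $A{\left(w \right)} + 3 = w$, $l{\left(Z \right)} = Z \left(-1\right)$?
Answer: $\frac{1}{6} \approx 0.16667$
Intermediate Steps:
$l{\left(Z \right)} = - Z$
$A{\left(w \right)} = -3 + w$
$\frac{1}{A{\left(\left(0 + l{\left(3 \right)}\right)^{2} \right)}} = \frac{1}{-3 + \left(0 - 3\right)^{2}} = \frac{1}{-3 + \left(-3\right)^{2}} = \frac{1}{-3 + 9} = \frac{1}{6}$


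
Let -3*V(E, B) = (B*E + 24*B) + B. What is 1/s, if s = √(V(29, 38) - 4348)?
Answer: -I*√1258/2516 ≈ -0.014097*I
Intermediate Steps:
V(E, B) = -25*B/3 - B*E/3 (V(E, B) = -((B*E + 24*B) + B)/3 = -((24*B + B*E) + B)/3 = -(25*B + B*E)/3 = -25*B/3 - B*E/3)
s = 2*I*√1258 (s = √(-⅓*38*(25 + 29) - 4348) = √(-⅓*38*54 - 4348) = √(-684 - 4348) = √(-5032) = 2*I*√1258 ≈ 70.937*I)
1/s = 1/(2*I*√1258) = -I*√1258/2516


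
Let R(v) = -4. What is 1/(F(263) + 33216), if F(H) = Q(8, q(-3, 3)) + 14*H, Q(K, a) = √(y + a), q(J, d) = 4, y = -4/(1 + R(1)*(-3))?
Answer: 239837/8849505602 - √39/4424752801 ≈ 2.7100e-5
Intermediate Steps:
y = -4/13 (y = -4/(1 - 4*(-3)) = -4/(1 + 12) = -4/13 ≈ -0.30769)
Q(K, a) = √(-4/13 + a)
F(H) = 14*H + 4*√39/13 (F(H) = √(-52 + 169*4)/13 + 14*H = √(-52 + 676)/13 + 14*H = √624/13 + 14*H = (4*√39)/13 + 14*H = 4*√39/13 + 14*H = 14*H + 4*√39/13)
1/(F(263) + 33216) = 1/((14*263 + 4*√39/13) + 33216) = 1/((3682 + 4*√39/13) + 33216) = 1/(36898 + 4*√39/13)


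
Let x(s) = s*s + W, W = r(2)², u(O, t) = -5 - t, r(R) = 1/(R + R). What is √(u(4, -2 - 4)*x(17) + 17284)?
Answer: 3*√31241/4 ≈ 132.56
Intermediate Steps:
r(R) = 1/(2*R)
W = 1/16 (W = ((½)/2)² = ((½)*(½))² = (¼)² = 1/16 ≈ 0.062500)
x(s) = 1/16 + s² (x(s) = s*s + 1/16 = s² + 1/16 = 1/16 + s²)
√(u(4, -2 - 4)*x(17) + 17284) = √((-5 - (-2 - 4))*(1/16 + 17²) + 17284) = √((-5 - 1*(-6))*(1/16 + 289) + 17284) = √((-5 + 6)*(4625/16) + 17284) = √(1*(4625/16) + 17284) = √(4625/16 + 17284) = √(281169/16) = 3*√31241/4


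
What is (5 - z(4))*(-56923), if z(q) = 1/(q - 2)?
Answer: -512307/2 ≈ -2.5615e+5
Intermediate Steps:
z(q) = 1/(-2 + q)
(5 - z(4))*(-56923) = (5 - 1/(-2 + 4))*(-56923) = (5 - 1/2)*(-56923) = (5 - 1*½)*(-56923) = (5 - ½)*(-56923) = (9/2)*(-56923) = -512307/2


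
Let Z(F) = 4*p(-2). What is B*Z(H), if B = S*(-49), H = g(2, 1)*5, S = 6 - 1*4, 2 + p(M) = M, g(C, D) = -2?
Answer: 1568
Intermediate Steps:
p(M) = -2 + M
S = 2 (S = 6 - 4 = 2)
H = -10 (H = -2*5 = -10)
Z(F) = -16 (Z(F) = 4*(-2 - 2) = 4*(-4) = -16)
B = -98 (B = 2*(-49) = -98)
B*Z(H) = -98*(-16) = 1568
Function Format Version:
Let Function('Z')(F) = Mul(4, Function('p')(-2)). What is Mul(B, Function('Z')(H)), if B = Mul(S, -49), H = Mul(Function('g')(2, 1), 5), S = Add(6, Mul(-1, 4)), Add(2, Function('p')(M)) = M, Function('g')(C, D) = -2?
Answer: 1568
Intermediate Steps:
Function('p')(M) = Add(-2, M)
S = 2 (S = Add(6, -4) = 2)
H = -10 (H = Mul(-2, 5) = -10)
Function('Z')(F) = -16 (Function('Z')(F) = Mul(4, Add(-2, -2)) = Mul(4, -4) = -16)
B = -98 (B = Mul(2, -49) = -98)
Mul(B, Function('Z')(H)) = Mul(-98, -16) = 1568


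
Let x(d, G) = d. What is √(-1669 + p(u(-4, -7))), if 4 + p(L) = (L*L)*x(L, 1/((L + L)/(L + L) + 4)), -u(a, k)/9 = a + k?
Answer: √968626 ≈ 984.19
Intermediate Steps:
u(a, k) = -9*a - 9*k (u(a, k) = -9*(a + k) = -9*a - 9*k)
p(L) = -4 + L³ (p(L) = -4 + (L*L)*L = -4 + L²*L = -4 + L³)
√(-1669 + p(u(-4, -7))) = √(-1669 + (-4 + (-9*(-4) - 9*(-7))³)) = √(-1669 + (-4 + (36 + 63)³)) = √(-1669 + (-4 + 99³)) = √(-1669 + (-4 + 970299)) = √(-1669 + 970295) = √968626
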